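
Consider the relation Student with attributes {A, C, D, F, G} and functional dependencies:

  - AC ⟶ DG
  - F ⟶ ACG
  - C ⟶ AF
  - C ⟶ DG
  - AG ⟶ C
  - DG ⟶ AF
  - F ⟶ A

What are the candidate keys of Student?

{C}⁺: C→AF adds A, F; C→DG adds D, G → {A, C, D, F, G}.
{F}⁺: F→ACG adds A, C, G; C→DG adds D → {A, C, D, F, G}.
{A, G}⁺: AG→C adds C; AC→DG adds D; C→AF adds F → {A, C, D, F, G}. Minimal: {G}⁺ = {G}; {A}⁺ = {A} — none reach the full schema.
{D, G}⁺: DG→AF adds A, F; F→ACG adds C → {A, C, D, F, G}. Minimal: {G}⁺ = {G}; {D}⁺ = {D} — none reach the full schema.

(C); (F); (A, G); (D, G)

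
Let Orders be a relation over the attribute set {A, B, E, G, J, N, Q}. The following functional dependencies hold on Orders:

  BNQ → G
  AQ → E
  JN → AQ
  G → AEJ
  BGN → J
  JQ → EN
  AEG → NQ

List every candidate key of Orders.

{B, G}, {B, J, N}, {B, J, Q}, {B, N, Q}

{B, G}⁺: G→AEJ adds A, E, J; AEG→NQ adds N, Q → {A, B, E, G, J, N, Q}. Minimal: {G}⁺ = {A, E, G, J, N, Q}; {B}⁺ = {B} — none reach the full schema.
{B, J, N}⁺: JN→AQ adds A, Q; JQ→EN adds E; BNQ→G adds G → {A, B, E, G, J, N, Q}. Minimal: {J, N}⁺ = {A, E, J, N, Q}; {B, N}⁺ = {B, N}; {B, J}⁺ = {B, J} — none reach the full schema.
{B, J, Q}⁺: JQ→EN adds E, N; BNQ→G adds G; JN→AQ adds A → {A, B, E, G, J, N, Q}. Minimal: {J, Q}⁺ = {A, E, J, N, Q}; {B, Q}⁺ = {B, Q}; {B, J}⁺ = {B, J} — none reach the full schema.
{B, N, Q}⁺: BNQ→G adds G; G→AEJ adds A, E, J → {A, B, E, G, J, N, Q}. Minimal: {N, Q}⁺ = {N, Q}; {B, Q}⁺ = {B, Q}; {B, N}⁺ = {B, N} — none reach the full schema.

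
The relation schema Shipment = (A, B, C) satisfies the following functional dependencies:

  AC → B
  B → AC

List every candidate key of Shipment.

{B}⁺: B→AC adds A, C → {A, B, C}.
{A, C}⁺: AC→B adds B → {A, B, C}. Minimal: {C}⁺ = {C}; {A}⁺ = {A} — none reach the full schema.

(B), (A, C)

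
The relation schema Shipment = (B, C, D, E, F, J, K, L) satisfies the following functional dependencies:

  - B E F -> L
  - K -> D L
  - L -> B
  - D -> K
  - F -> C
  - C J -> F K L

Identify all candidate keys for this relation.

{C, E, J}, {E, F, J}

Attributes E, J never appear on any right-hand side, so every candidate key must contain {E, J}.
{E, J}⁺ = {E, J}, which is not all of the schema, so we must add further attributes.
{C, E, J}⁺: CJ→FKL adds F, K, L; K→DL adds D; L→B adds B → {B, C, D, E, F, J, K, L}. Minimal: {E, J}⁺ = {E, J}; {C, J}⁺ = {B, C, D, F, J, K, L}; {C, E}⁺ = {C, E} — none reach the full schema.
{E, F, J}⁺: F→C adds C; CJ→FKL adds K, L; K→DL adds D; L→B adds B → {B, C, D, E, F, J, K, L}. Minimal: {F, J}⁺ = {B, C, D, F, J, K, L}; {E, J}⁺ = {E, J}; {E, F}⁺ = {C, E, F} — none reach the full schema.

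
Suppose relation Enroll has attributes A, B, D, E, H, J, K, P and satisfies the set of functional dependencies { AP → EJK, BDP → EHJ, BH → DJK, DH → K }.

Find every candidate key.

ABDP, ABHP

Attributes A, B, P never appear on any right-hand side, so every candidate key must contain {A, B, P}.
{A, B, P}⁺ = {A, B, E, J, K, P}, which is not all of the schema, so we must add further attributes.
{A, B, D, P}⁺: AP→EJK adds E, J, K; BDP→EHJ adds H → {A, B, D, E, H, J, K, P}. Minimal: {B, D, P}⁺ = {B, D, E, H, J, K, P}; {A, D, P}⁺ = {A, D, E, J, K, P}; {A, B, P}⁺ = {A, B, E, J, K, P}; … — none reach the full schema.
{A, B, H, P}⁺: AP→EJK adds E, J, K; BH→DJK adds D → {A, B, D, E, H, J, K, P}. Minimal: {B, H, P}⁺ = {B, D, E, H, J, K, P}; {A, H, P}⁺ = {A, E, H, J, K, P}; {A, B, P}⁺ = {A, B, E, J, K, P}; … — none reach the full schema.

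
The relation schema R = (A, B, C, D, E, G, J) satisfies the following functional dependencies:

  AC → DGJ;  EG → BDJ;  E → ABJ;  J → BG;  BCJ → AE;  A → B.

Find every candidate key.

{A, C}, {C, E}, {C, J}

{A, C}⁺: AC→DGJ adds D, G, J; J→BG adds B; BCJ→AE adds E → {A, B, C, D, E, G, J}.
{C, E}⁺: E→ABJ adds A, B, J; J→BG adds G; AC→DGJ adds D → {A, B, C, D, E, G, J}.
{C, J}⁺: J→BG adds B, G; BCJ→AE adds A, E; AC→DGJ adds D → {A, B, C, D, E, G, J}.
Any other superkey contains one of these as a subset, so there are no further candidate keys.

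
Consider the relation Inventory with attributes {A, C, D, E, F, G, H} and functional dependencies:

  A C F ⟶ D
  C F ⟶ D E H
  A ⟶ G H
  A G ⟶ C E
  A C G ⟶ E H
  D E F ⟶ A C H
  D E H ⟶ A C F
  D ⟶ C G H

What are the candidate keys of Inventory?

{A, D}⁺: A→GH adds G, H; AG→CE adds C, E; DEH→ACF adds F → {A, C, D, E, F, G, H}. Minimal: {D}⁺ = {C, D, G, H}; {A}⁺ = {A, C, E, G, H} — none reach the full schema.
{A, F}⁺: A→GH adds G, H; AG→CE adds C, E; ACF→D adds D → {A, C, D, E, F, G, H}. Minimal: {F}⁺ = {F}; {A}⁺ = {A, C, E, G, H} — none reach the full schema.
{C, F}⁺: CF→DEH adds D, E, H; DEF→ACH adds A; D→CGH adds G → {A, C, D, E, F, G, H}. Minimal: {F}⁺ = {F}; {C}⁺ = {C} — none reach the full schema.
{D, E}⁺: D→CGH adds C, G, H; DEH→ACF adds A, F → {A, C, D, E, F, G, H}. Minimal: {E}⁺ = {E}; {D}⁺ = {C, D, G, H} — none reach the full schema.
{D, F}⁺: D→CGH adds C, G, H; CF→DEH adds E; DEF→ACH adds A → {A, C, D, E, F, G, H}. Minimal: {F}⁺ = {F}; {D}⁺ = {C, D, G, H} — none reach the full schema.

{A, D}, {A, F}, {C, F}, {D, E}, {D, F}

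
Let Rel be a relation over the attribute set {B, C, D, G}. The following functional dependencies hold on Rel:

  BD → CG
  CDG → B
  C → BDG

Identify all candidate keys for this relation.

{C}⁺: C→BDG adds B, D, G → {B, C, D, G}.
{B, D}⁺: BD→CG adds C, G → {B, C, D, G}. Minimal: {D}⁺ = {D}; {B}⁺ = {B} — none reach the full schema.
Any other superkey contains one of these as a subset, so there are no further candidate keys.

{C}, {B, D}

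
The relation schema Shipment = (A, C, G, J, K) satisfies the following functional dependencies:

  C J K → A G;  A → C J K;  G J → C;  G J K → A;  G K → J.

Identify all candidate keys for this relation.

{A}⁺: A→CJK adds C, J, K; CJK→AG adds G → {A, C, G, J, K}.
{G, K}⁺: GK→J adds J; GJ→C adds C; GJK→A adds A → {A, C, G, J, K}.
{C, J, K}⁺: CJK→AG adds A, G → {A, C, G, J, K}.
Any other superkey contains one of these as a subset, so there are no further candidate keys.

{A}; {G, K}; {C, J, K}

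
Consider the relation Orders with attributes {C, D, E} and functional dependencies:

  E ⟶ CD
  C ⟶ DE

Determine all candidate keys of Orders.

{C}, {E}

{C}⁺: C→DE adds D, E → {C, D, E}.
{E}⁺: E→CD adds C, D → {C, D, E}.
Any other superkey contains one of these as a subset, so there are no further candidate keys.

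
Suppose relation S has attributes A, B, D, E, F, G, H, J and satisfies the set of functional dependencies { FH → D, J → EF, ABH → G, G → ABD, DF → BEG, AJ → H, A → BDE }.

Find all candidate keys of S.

{A, J}, {D, J}, {G, J}, {H, J}

Attribute J never appears on the right-hand side of any dependency, so J must belong to every candidate key.
{J}⁺ = {E, F, J}, which is not all of the schema, so we must add further attributes.
{A, J}⁺: J→EF adds E, F; AJ→H adds H; A→BDE adds B, D; ABH→G adds G → {A, B, D, E, F, G, H, J}. Minimal: {J}⁺ = {E, F, J}; {A}⁺ = {A, B, D, E} — none reach the full schema.
{D, J}⁺: J→EF adds E, F; DF→BEG adds B, G; G→ABD adds A; AJ→H adds H → {A, B, D, E, F, G, H, J}. Minimal: {J}⁺ = {E, F, J}; {D}⁺ = {D} — none reach the full schema.
{G, J}⁺: J→EF adds E, F; G→ABD adds A, B, D; AJ→H adds H → {A, B, D, E, F, G, H, J}. Minimal: {J}⁺ = {E, F, J}; {G}⁺ = {A, B, D, E, G} — none reach the full schema.
{H, J}⁺: J→EF adds E, F; FH→D adds D; DF→BEG adds B, G; G→ABD adds A → {A, B, D, E, F, G, H, J}. Minimal: {J}⁺ = {E, F, J}; {H}⁺ = {H} — none reach the full schema.
Any other superkey contains one of these as a subset, so there are no further candidate keys.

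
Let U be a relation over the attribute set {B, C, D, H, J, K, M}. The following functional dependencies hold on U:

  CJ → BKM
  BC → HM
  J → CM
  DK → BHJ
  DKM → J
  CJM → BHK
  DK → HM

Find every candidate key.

(D, J), (D, K)

{D, J}⁺: J→CM adds C, M; CJM→BHK adds B, H, K → {B, C, D, H, J, K, M}. Minimal: {J}⁺ = {B, C, H, J, K, M}; {D}⁺ = {D} — none reach the full schema.
{D, K}⁺: DK→BHJ adds B, H, J; DK→HM adds M; J→CM adds C → {B, C, D, H, J, K, M}. Minimal: {K}⁺ = {K}; {D}⁺ = {D} — none reach the full schema.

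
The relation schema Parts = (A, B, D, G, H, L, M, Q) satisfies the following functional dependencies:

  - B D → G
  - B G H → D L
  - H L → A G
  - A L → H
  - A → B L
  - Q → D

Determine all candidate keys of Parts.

{A, M, Q}, {B, H, M, Q}, {H, L, M, Q}

Attributes M, Q never appear on any right-hand side, so every candidate key must contain {M, Q}.
{M, Q}⁺ = {D, M, Q}, which is not all of the schema, so we must add further attributes.
{A, M, Q}⁺: A→BL adds B, L; Q→D adds D; BD→G adds G; AL→H adds H → {A, B, D, G, H, L, M, Q}. Minimal: {M, Q}⁺ = {D, M, Q}; {A, Q}⁺ = {A, B, D, G, H, L, Q}; {A, M}⁺ = {A, B, D, G, H, L, M} — none reach the full schema.
{B, H, M, Q}⁺: Q→D adds D; BD→G adds G; BGH→DL adds L; HL→AG adds A → {A, B, D, G, H, L, M, Q}. Minimal: {H, M, Q}⁺ = {D, H, M, Q}; {B, M, Q}⁺ = {B, D, G, M, Q}; {B, H, Q}⁺ = {A, B, D, G, H, L, Q}; … — none reach the full schema.
{H, L, M, Q}⁺: HL→AG adds A, G; A→BL adds B; Q→D adds D → {A, B, D, G, H, L, M, Q}. Minimal: {L, M, Q}⁺ = {D, L, M, Q}; {H, M, Q}⁺ = {D, H, M, Q}; {H, L, Q}⁺ = {A, B, D, G, H, L, Q}; … — none reach the full schema.
Any other superkey contains one of these as a subset, so there are no further candidate keys.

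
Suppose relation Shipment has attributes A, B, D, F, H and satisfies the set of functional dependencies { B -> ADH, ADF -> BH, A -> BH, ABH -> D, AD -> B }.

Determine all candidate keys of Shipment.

{A, F}; {B, F}

Attribute F never appears on the right-hand side of any dependency, so F must belong to every candidate key.
{F}⁺ = {F}, which is not all of the schema, so we must add further attributes.
{A, F}⁺: A→BH adds B, H; ABH→D adds D → {A, B, D, F, H}. Minimal: {F}⁺ = {F}; {A}⁺ = {A, B, D, H} — none reach the full schema.
{B, F}⁺: B→ADH adds A, D, H → {A, B, D, F, H}. Minimal: {F}⁺ = {F}; {B}⁺ = {A, B, D, H} — none reach the full schema.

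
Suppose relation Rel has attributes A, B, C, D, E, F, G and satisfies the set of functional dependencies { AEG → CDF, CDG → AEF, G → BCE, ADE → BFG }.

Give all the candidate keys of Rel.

{A, G}⁺: G→BCE adds B, C, E; AEG→CDF adds D, F → {A, B, C, D, E, F, G}. Minimal: {G}⁺ = {B, C, E, G}; {A}⁺ = {A} — none reach the full schema.
{D, G}⁺: G→BCE adds B, C, E; CDG→AEF adds A, F → {A, B, C, D, E, F, G}. Minimal: {G}⁺ = {B, C, E, G}; {D}⁺ = {D} — none reach the full schema.
{A, D, E}⁺: ADE→BFG adds B, F, G; AEG→CDF adds C → {A, B, C, D, E, F, G}. Minimal: {D, E}⁺ = {D, E}; {A, E}⁺ = {A, E}; {A, D}⁺ = {A, D} — none reach the full schema.
Any other superkey contains one of these as a subset, so there are no further candidate keys.

(A, G); (D, G); (A, D, E)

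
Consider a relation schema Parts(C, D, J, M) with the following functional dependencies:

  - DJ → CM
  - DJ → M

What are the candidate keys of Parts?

Attributes D, J never appear on any right-hand side, so every candidate key must contain {D, J}.
{D, J}⁺ = {C, D, J, M}, which is all of the schema, so {D, J} is the only candidate key.

(D, J)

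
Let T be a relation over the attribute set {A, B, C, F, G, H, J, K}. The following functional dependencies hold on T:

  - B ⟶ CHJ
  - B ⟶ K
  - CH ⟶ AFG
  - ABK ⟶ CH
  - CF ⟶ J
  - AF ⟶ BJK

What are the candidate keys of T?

{B}⁺: B→CHJ adds C, H, J; B→K adds K; CH→AFG adds A, F, G → {A, B, C, F, G, H, J, K}.
{A, F}⁺: AF→BJK adds B, J, K; B→CHJ adds C, H; CH→AFG adds G → {A, B, C, F, G, H, J, K}. Minimal: {F}⁺ = {F}; {A}⁺ = {A} — none reach the full schema.
{C, H}⁺: CH→AFG adds A, F, G; CF→J adds J; AF→BJK adds B, K → {A, B, C, F, G, H, J, K}. Minimal: {H}⁺ = {H}; {C}⁺ = {C} — none reach the full schema.

{B}, {A, F}, {C, H}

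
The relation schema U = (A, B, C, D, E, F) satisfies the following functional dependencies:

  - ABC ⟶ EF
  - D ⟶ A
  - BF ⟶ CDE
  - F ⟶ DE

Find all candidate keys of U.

BF, ABC, BCD

Attribute B never appears on the right-hand side of any dependency, so B must belong to every candidate key.
{B}⁺ = {B}, which is not all of the schema, so we must add further attributes.
{B, F}⁺: BF→CDE adds C, D, E; D→A adds A → {A, B, C, D, E, F}.
{A, B, C}⁺: ABC→EF adds E, F; BF→CDE adds D → {A, B, C, D, E, F}.
{B, C, D}⁺: D→A adds A; ABC→EF adds E, F → {A, B, C, D, E, F}.
Any other superkey contains one of these as a subset, so there are no further candidate keys.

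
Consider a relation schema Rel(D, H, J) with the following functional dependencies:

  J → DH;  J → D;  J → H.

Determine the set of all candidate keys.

Attribute J never appears on the right-hand side of any dependency, so J must belong to every candidate key.
{J}⁺ = {D, H, J}, which is all of the schema, so {J} is the only candidate key.

J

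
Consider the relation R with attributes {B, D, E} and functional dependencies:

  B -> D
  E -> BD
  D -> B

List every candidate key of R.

{E}

Attribute E never appears on the right-hand side of any dependency, so E must belong to every candidate key.
{E}⁺ = {B, D, E}, which is all of the schema, so {E} is the only candidate key.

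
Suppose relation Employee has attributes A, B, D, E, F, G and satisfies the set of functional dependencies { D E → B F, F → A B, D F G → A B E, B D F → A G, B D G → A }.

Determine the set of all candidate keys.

{D, E}, {D, F}

Attribute D never appears on the right-hand side of any dependency, so D must belong to every candidate key.
{D}⁺ = {D}, which is not all of the schema, so we must add further attributes.
{D, E}⁺: DE→BF adds B, F; F→AB adds A; BDF→AG adds G → {A, B, D, E, F, G}. Minimal: {E}⁺ = {E}; {D}⁺ = {D} — none reach the full schema.
{D, F}⁺: F→AB adds A, B; BDF→AG adds G; DFG→ABE adds E → {A, B, D, E, F, G}. Minimal: {F}⁺ = {A, B, F}; {D}⁺ = {D} — none reach the full schema.
Any other superkey contains one of these as a subset, so there are no further candidate keys.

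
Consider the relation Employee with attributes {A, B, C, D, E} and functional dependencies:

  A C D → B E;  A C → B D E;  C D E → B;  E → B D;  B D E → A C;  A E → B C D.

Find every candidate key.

E; AC

{E}⁺: E→BD adds B, D; BDE→AC adds A, C → {A, B, C, D, E}.
{A, C}⁺: AC→BDE adds B, D, E → {A, B, C, D, E}. Minimal: {C}⁺ = {C}; {A}⁺ = {A} — none reach the full schema.
Any other superkey contains one of these as a subset, so there are no further candidate keys.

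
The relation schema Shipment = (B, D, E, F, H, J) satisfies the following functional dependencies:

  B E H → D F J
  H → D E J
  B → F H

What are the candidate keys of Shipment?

Attribute B never appears on the right-hand side of any dependency, so B must belong to every candidate key.
{B}⁺ = {B, D, E, F, H, J}, which is all of the schema, so {B} is the only candidate key.

{B}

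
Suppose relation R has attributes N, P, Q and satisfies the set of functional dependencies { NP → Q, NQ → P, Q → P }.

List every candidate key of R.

Attribute N never appears on the right-hand side of any dependency, so N must belong to every candidate key.
{N}⁺ = {N}, which is not all of the schema, so we must add further attributes.
{N, P}⁺: NP→Q adds Q → {N, P, Q}. Minimal: {P}⁺ = {P}; {N}⁺ = {N} — none reach the full schema.
{N, Q}⁺: NQ→P adds P → {N, P, Q}. Minimal: {Q}⁺ = {P, Q}; {N}⁺ = {N} — none reach the full schema.
Any other superkey contains one of these as a subset, so there are no further candidate keys.

{N, P}, {N, Q}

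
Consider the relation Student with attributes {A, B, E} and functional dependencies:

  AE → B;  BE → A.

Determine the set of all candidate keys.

{A, E}, {B, E}

Attribute E never appears on the right-hand side of any dependency, so E must belong to every candidate key.
{E}⁺ = {E}, which is not all of the schema, so we must add further attributes.
{A, E}⁺: AE→B adds B → {A, B, E}.
{B, E}⁺: BE→A adds A → {A, B, E}.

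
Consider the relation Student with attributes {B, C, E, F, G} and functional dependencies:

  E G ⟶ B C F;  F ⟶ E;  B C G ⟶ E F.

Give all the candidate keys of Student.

{E, G}; {F, G}; {B, C, G}

Attribute G never appears on the right-hand side of any dependency, so G must belong to every candidate key.
{G}⁺ = {G}, which is not all of the schema, so we must add further attributes.
{E, G}⁺: EG→BCF adds B, C, F → {B, C, E, F, G}. Minimal: {G}⁺ = {G}; {E}⁺ = {E} — none reach the full schema.
{F, G}⁺: F→E adds E; EG→BCF adds B, C → {B, C, E, F, G}. Minimal: {G}⁺ = {G}; {F}⁺ = {E, F} — none reach the full schema.
{B, C, G}⁺: BCG→EF adds E, F → {B, C, E, F, G}. Minimal: {C, G}⁺ = {C, G}; {B, G}⁺ = {B, G}; {B, C}⁺ = {B, C} — none reach the full schema.
Any other superkey contains one of these as a subset, so there are no further candidate keys.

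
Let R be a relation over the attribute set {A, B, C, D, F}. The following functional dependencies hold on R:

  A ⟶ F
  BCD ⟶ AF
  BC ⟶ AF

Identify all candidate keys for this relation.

{B, C, D}

Attributes B, C, D never appear on any right-hand side, so every candidate key must contain {B, C, D}.
{B, C, D}⁺ = {A, B, C, D, F}, which is all of the schema, so {B, C, D} is the only candidate key.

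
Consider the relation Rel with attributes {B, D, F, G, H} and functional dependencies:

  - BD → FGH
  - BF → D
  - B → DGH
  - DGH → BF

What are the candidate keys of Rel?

{B}⁺: B→DGH adds D, G, H; DGH→BF adds F → {B, D, F, G, H}.
{D, G, H}⁺: DGH→BF adds B, F → {B, D, F, G, H}. Minimal: {G, H}⁺ = {G, H}; {D, H}⁺ = {D, H}; {D, G}⁺ = {D, G} — none reach the full schema.
Any other superkey contains one of these as a subset, so there are no further candidate keys.

(B), (D, G, H)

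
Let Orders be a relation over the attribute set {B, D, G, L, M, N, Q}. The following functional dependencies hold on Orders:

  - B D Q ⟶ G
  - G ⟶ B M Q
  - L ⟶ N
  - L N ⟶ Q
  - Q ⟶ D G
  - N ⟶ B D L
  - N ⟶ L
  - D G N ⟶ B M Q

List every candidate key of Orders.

{L}, {N}

{L}⁺: L→N adds N; LN→Q adds Q; Q→DG adds D, G; N→BDL adds B; DGN→BMQ adds M → {B, D, G, L, M, N, Q}.
{N}⁺: N→BDL adds B, D, L; LN→Q adds Q; Q→DG adds G; DGN→BMQ adds M → {B, D, G, L, M, N, Q}.
Any other superkey contains one of these as a subset, so there are no further candidate keys.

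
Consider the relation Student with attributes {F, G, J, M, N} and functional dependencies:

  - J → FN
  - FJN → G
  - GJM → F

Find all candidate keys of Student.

Attributes J, M never appear on any right-hand side, so every candidate key must contain {J, M}.
{J, M}⁺ = {F, G, J, M, N}, which is all of the schema, so {J, M} is the only candidate key.

{J, M}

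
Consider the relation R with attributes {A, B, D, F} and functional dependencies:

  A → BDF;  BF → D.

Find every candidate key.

{A}

{A}⁺: A→BDF adds B, D, F → {A, B, D, F}.
No other minimal superkey exists.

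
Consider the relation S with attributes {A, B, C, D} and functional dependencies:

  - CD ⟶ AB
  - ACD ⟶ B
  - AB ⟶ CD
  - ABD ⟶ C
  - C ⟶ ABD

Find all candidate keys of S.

C, AB

{C}⁺: C→ABD adds A, B, D → {A, B, C, D}.
{A, B}⁺: AB→CD adds C, D → {A, B, C, D}. Minimal: {B}⁺ = {B}; {A}⁺ = {A} — none reach the full schema.
Any other superkey contains one of these as a subset, so there are no further candidate keys.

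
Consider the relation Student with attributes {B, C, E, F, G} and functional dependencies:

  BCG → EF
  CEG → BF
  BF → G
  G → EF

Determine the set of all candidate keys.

Attribute C never appears on the right-hand side of any dependency, so C must belong to every candidate key.
{C}⁺ = {C}, which is not all of the schema, so we must add further attributes.
{C, G}⁺: G→EF adds E, F; CEG→BF adds B → {B, C, E, F, G}. Minimal: {G}⁺ = {E, F, G}; {C}⁺ = {C} — none reach the full schema.
{B, C, F}⁺: BF→G adds G; G→EF adds E → {B, C, E, F, G}. Minimal: {C, F}⁺ = {C, F}; {B, F}⁺ = {B, E, F, G}; {B, C}⁺ = {B, C} — none reach the full schema.
Any other superkey contains one of these as a subset, so there are no further candidate keys.

(C, G); (B, C, F)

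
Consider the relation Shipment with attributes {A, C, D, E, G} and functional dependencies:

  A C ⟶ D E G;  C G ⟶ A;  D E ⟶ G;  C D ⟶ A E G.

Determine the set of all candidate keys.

Attribute C never appears on the right-hand side of any dependency, so C must belong to every candidate key.
{C}⁺ = {C}, which is not all of the schema, so we must add further attributes.
{A, C}⁺: AC→DEG adds D, E, G → {A, C, D, E, G}. Minimal: {C}⁺ = {C}; {A}⁺ = {A} — none reach the full schema.
{C, D}⁺: CD→AEG adds A, E, G → {A, C, D, E, G}. Minimal: {D}⁺ = {D}; {C}⁺ = {C} — none reach the full schema.
{C, G}⁺: CG→A adds A; AC→DEG adds D, E → {A, C, D, E, G}. Minimal: {G}⁺ = {G}; {C}⁺ = {C} — none reach the full schema.

{A, C}; {C, D}; {C, G}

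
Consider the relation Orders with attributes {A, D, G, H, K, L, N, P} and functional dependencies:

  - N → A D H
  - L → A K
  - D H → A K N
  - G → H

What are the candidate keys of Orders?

Attributes G, L, P never appear on any right-hand side, so every candidate key must contain {G, L, P}.
{G, L, P}⁺ = {A, G, H, K, L, P}, which is not all of the schema, so we must add further attributes.
{D, G, L, P}⁺: L→AK adds A, K; G→H adds H; DH→AKN adds N → {A, D, G, H, K, L, N, P}. Minimal: {G, L, P}⁺ = {A, G, H, K, L, P}; {D, L, P}⁺ = {A, D, K, L, P}; {D, G, P}⁺ = {A, D, G, H, K, N, P}; … — none reach the full schema.
{G, L, N, P}⁺: N→ADH adds A, D, H; L→AK adds K → {A, D, G, H, K, L, N, P}. Minimal: {L, N, P}⁺ = {A, D, H, K, L, N, P}; {G, N, P}⁺ = {A, D, G, H, K, N, P}; {G, L, P}⁺ = {A, G, H, K, L, P}; … — none reach the full schema.
Any other superkey contains one of these as a subset, so there are no further candidate keys.

(D, G, L, P), (G, L, N, P)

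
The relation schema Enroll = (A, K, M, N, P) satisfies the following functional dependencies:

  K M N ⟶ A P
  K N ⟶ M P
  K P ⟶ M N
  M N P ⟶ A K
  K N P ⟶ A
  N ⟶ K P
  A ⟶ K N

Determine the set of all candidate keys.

{A}⁺: A→KN adds K, N; KN→MP adds M, P → {A, K, M, N, P}.
{N}⁺: N→KP adds K, P; KN→MP adds M; MNP→AK adds A → {A, K, M, N, P}.
{K, P}⁺: KP→MN adds M, N; MNP→AK adds A → {A, K, M, N, P}.
Any other superkey contains one of these as a subset, so there are no further candidate keys.

(A), (N), (K, P)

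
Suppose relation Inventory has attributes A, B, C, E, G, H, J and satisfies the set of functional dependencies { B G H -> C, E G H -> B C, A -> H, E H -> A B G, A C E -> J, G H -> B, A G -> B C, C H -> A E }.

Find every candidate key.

{A, C}⁺: A→H adds H; CH→AE adds E; EH→ABG adds B, G; ACE→J adds J → {A, B, C, E, G, H, J}. Minimal: {C}⁺ = {C}; {A}⁺ = {A, H} — none reach the full schema.
{A, E}⁺: A→H adds H; EH→ABG adds B, G; AG→BC adds C; ACE→J adds J → {A, B, C, E, G, H, J}. Minimal: {E}⁺ = {E}; {A}⁺ = {A, H} — none reach the full schema.
{A, G}⁺: A→H adds H; GH→B adds B; AG→BC adds C; CH→AE adds E; ACE→J adds J → {A, B, C, E, G, H, J}. Minimal: {G}⁺ = {G}; {A}⁺ = {A, H} — none reach the full schema.
{C, H}⁺: CH→AE adds A, E; EH→ABG adds B, G; ACE→J adds J → {A, B, C, E, G, H, J}. Minimal: {H}⁺ = {H}; {C}⁺ = {C} — none reach the full schema.
{E, H}⁺: EH→ABG adds A, B, G; AG→BC adds C; ACE→J adds J → {A, B, C, E, G, H, J}. Minimal: {H}⁺ = {H}; {E}⁺ = {E} — none reach the full schema.
{G, H}⁺: GH→B adds B; BGH→C adds C; CH→AE adds A, E; ACE→J adds J → {A, B, C, E, G, H, J}. Minimal: {H}⁺ = {H}; {G}⁺ = {G} — none reach the full schema.

(A, C), (A, E), (A, G), (C, H), (E, H), (G, H)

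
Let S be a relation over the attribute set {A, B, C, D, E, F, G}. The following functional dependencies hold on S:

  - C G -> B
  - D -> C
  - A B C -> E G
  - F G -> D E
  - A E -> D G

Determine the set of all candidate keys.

Attributes A, F never appear on any right-hand side, so every candidate key must contain {A, F}.
{A, F}⁺ = {A, F}, which is not all of the schema, so we must add further attributes.
{A, E, F}⁺: AE→DG adds D, G; D→C adds C; CG→B adds B → {A, B, C, D, E, F, G}. Minimal: {E, F}⁺ = {E, F}; {A, F}⁺ = {A, F}; {A, E}⁺ = {A, B, C, D, E, G} — none reach the full schema.
{A, F, G}⁺: FG→DE adds D, E; D→C adds C; CG→B adds B → {A, B, C, D, E, F, G}. Minimal: {F, G}⁺ = {B, C, D, E, F, G}; {A, G}⁺ = {A, G}; {A, F}⁺ = {A, F} — none reach the full schema.
{A, B, C, F}⁺: ABC→EG adds E, G; FG→DE adds D → {A, B, C, D, E, F, G}. Minimal: {B, C, F}⁺ = {B, C, F}; {A, C, F}⁺ = {A, C, F}; {A, B, F}⁺ = {A, B, F}; … — none reach the full schema.
{A, B, D, F}⁺: D→C adds C; ABC→EG adds E, G → {A, B, C, D, E, F, G}. Minimal: {B, D, F}⁺ = {B, C, D, F}; {A, D, F}⁺ = {A, C, D, F}; {A, B, F}⁺ = {A, B, F}; … — none reach the full schema.
Any other superkey contains one of these as a subset, so there are no further candidate keys.

{A, E, F}, {A, F, G}, {A, B, C, F}, {A, B, D, F}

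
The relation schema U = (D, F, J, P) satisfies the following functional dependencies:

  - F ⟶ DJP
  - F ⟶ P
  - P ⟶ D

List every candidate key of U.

(F)

Attribute F never appears on the right-hand side of any dependency, so F must belong to every candidate key.
{F}⁺ = {D, F, J, P}, which is all of the schema, so {F} is the only candidate key.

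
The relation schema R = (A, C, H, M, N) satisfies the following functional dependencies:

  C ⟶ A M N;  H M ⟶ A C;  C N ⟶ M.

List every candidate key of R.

Attribute H never appears on the right-hand side of any dependency, so H must belong to every candidate key.
{H}⁺ = {H}, which is not all of the schema, so we must add further attributes.
{C, H}⁺: C→AMN adds A, M, N → {A, C, H, M, N}.
{H, M}⁺: HM→AC adds A, C; C→AMN adds N → {A, C, H, M, N}.

{C, H}, {H, M}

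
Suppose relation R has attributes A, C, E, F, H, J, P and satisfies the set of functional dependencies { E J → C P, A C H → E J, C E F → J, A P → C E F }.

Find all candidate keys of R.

{A, C, H}; {A, H, P}; {A, E, H, J}

Attributes A, H never appear on any right-hand side, so every candidate key must contain {A, H}.
{A, H}⁺ = {A, H}, which is not all of the schema, so we must add further attributes.
{A, C, H}⁺: ACH→EJ adds E, J; EJ→CP adds P; AP→CEF adds F → {A, C, E, F, H, J, P}. Minimal: {C, H}⁺ = {C, H}; {A, H}⁺ = {A, H}; {A, C}⁺ = {A, C} — none reach the full schema.
{A, H, P}⁺: AP→CEF adds C, E, F; ACH→EJ adds J → {A, C, E, F, H, J, P}. Minimal: {H, P}⁺ = {H, P}; {A, P}⁺ = {A, C, E, F, J, P}; {A, H}⁺ = {A, H} — none reach the full schema.
{A, E, H, J}⁺: EJ→CP adds C, P; AP→CEF adds F → {A, C, E, F, H, J, P}. Minimal: {E, H, J}⁺ = {C, E, H, J, P}; {A, H, J}⁺ = {A, H, J}; {A, E, J}⁺ = {A, C, E, F, J, P}; … — none reach the full schema.
Any other superkey contains one of these as a subset, so there are no further candidate keys.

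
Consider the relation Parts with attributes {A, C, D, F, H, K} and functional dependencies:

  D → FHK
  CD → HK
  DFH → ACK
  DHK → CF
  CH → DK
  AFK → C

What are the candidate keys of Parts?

{D}, {C, H}, {A, F, H, K}

{D}⁺: D→FHK adds F, H, K; DFH→ACK adds A, C → {A, C, D, F, H, K}.
{C, H}⁺: CH→DK adds D, K; D→FHK adds F; DFH→ACK adds A → {A, C, D, F, H, K}. Minimal: {H}⁺ = {H}; {C}⁺ = {C} — none reach the full schema.
{A, F, H, K}⁺: AFK→C adds C; CH→DK adds D → {A, C, D, F, H, K}. Minimal: {F, H, K}⁺ = {F, H, K}; {A, H, K}⁺ = {A, H, K}; {A, F, K}⁺ = {A, C, F, K}; … — none reach the full schema.
Any other superkey contains one of these as a subset, so there are no further candidate keys.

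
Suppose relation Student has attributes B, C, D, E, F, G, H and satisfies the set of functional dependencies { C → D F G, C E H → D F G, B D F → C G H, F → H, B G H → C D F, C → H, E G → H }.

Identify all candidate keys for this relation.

{B, C, E}⁺: C→DFG adds D, F, G; BDF→CGH adds H → {B, C, D, E, F, G, H}. Minimal: {C, E}⁺ = {C, D, E, F, G, H}; {B, E}⁺ = {B, E}; {B, C}⁺ = {B, C, D, F, G, H} — none reach the full schema.
{B, E, G}⁺: EG→H adds H; BGH→CDF adds C, D, F → {B, C, D, E, F, G, H}. Minimal: {E, G}⁺ = {E, G, H}; {B, G}⁺ = {B, G}; {B, E}⁺ = {B, E} — none reach the full schema.
{B, D, E, F}⁺: BDF→CGH adds C, G, H → {B, C, D, E, F, G, H}. Minimal: {D, E, F}⁺ = {D, E, F, H}; {B, E, F}⁺ = {B, E, F, H}; {B, D, F}⁺ = {B, C, D, F, G, H}; … — none reach the full schema.

{B, C, E}, {B, E, G}, {B, D, E, F}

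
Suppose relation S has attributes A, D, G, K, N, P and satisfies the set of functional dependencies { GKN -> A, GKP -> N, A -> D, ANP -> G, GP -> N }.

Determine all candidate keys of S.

{G, K, P}; {A, K, N, P}

Attributes K, P never appear on any right-hand side, so every candidate key must contain {K, P}.
{K, P}⁺ = {K, P}, which is not all of the schema, so we must add further attributes.
{G, K, P}⁺: GKP→N adds N; GKN→A adds A; A→D adds D → {A, D, G, K, N, P}. Minimal: {K, P}⁺ = {K, P}; {G, P}⁺ = {G, N, P}; {G, K}⁺ = {G, K} — none reach the full schema.
{A, K, N, P}⁺: A→D adds D; ANP→G adds G → {A, D, G, K, N, P}. Minimal: {K, N, P}⁺ = {K, N, P}; {A, N, P}⁺ = {A, D, G, N, P}; {A, K, P}⁺ = {A, D, K, P}; … — none reach the full schema.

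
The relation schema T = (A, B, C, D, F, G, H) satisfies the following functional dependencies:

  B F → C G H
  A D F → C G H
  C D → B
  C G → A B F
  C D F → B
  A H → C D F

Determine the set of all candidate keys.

{A, H}, {B, F}, {C, G}, {A, D, F}, {C, D, F}

{A, H}⁺: AH→CDF adds C, D, F; ADF→CGH adds G; CD→B adds B → {A, B, C, D, F, G, H}. Minimal: {H}⁺ = {H}; {A}⁺ = {A} — none reach the full schema.
{B, F}⁺: BF→CGH adds C, G, H; CG→ABF adds A; AH→CDF adds D → {A, B, C, D, F, G, H}. Minimal: {F}⁺ = {F}; {B}⁺ = {B} — none reach the full schema.
{C, G}⁺: CG→ABF adds A, B, F; BF→CGH adds H; AH→CDF adds D → {A, B, C, D, F, G, H}. Minimal: {G}⁺ = {G}; {C}⁺ = {C} — none reach the full schema.
{A, D, F}⁺: ADF→CGH adds C, G, H; CD→B adds B → {A, B, C, D, F, G, H}. Minimal: {D, F}⁺ = {D, F}; {A, F}⁺ = {A, F}; {A, D}⁺ = {A, D} — none reach the full schema.
{C, D, F}⁺: CD→B adds B; BF→CGH adds G, H; CG→ABF adds A → {A, B, C, D, F, G, H}. Minimal: {D, F}⁺ = {D, F}; {C, F}⁺ = {C, F}; {C, D}⁺ = {B, C, D} — none reach the full schema.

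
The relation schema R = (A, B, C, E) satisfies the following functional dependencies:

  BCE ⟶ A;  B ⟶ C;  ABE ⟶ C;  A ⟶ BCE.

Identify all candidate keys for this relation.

{A}⁺: A→BCE adds B, C, E → {A, B, C, E}.
{B, E}⁺: B→C adds C; BCE→A adds A → {A, B, C, E}. Minimal: {E}⁺ = {E}; {B}⁺ = {B, C} — none reach the full schema.

{A}, {B, E}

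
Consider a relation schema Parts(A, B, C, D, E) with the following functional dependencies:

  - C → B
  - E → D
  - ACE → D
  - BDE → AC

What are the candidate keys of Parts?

Attribute E never appears on the right-hand side of any dependency, so E must belong to every candidate key.
{E}⁺ = {D, E}, which is not all of the schema, so we must add further attributes.
{B, E}⁺: E→D adds D; BDE→AC adds A, C → {A, B, C, D, E}.
{C, E}⁺: C→B adds B; E→D adds D; BDE→AC adds A → {A, B, C, D, E}.
Any other superkey contains one of these as a subset, so there are no further candidate keys.

BE; CE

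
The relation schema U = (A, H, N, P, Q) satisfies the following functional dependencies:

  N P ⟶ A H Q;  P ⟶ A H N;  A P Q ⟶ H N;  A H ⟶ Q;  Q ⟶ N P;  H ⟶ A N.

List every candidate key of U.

(H), (P), (Q)

{H}⁺: H→AN adds A, N; AH→Q adds Q; Q→NP adds P → {A, H, N, P, Q}.
{P}⁺: P→AHN adds A, H, N; AH→Q adds Q → {A, H, N, P, Q}.
{Q}⁺: Q→NP adds N, P; NP→AHQ adds A, H → {A, H, N, P, Q}.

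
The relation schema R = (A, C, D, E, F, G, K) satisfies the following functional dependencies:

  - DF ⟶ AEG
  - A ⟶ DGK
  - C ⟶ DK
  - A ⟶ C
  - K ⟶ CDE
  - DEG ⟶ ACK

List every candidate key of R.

{A, F}, {C, F}, {D, F}, {F, K}

{A, F}⁺: A→DGK adds D, G, K; A→C adds C; K→CDE adds E → {A, C, D, E, F, G, K}. Minimal: {F}⁺ = {F}; {A}⁺ = {A, C, D, E, G, K} — none reach the full schema.
{C, F}⁺: C→DK adds D, K; K→CDE adds E; DF→AEG adds A, G → {A, C, D, E, F, G, K}. Minimal: {F}⁺ = {F}; {C}⁺ = {C, D, E, K} — none reach the full schema.
{D, F}⁺: DF→AEG adds A, E, G; A→DGK adds K; A→C adds C → {A, C, D, E, F, G, K}. Minimal: {F}⁺ = {F}; {D}⁺ = {D} — none reach the full schema.
{F, K}⁺: K→CDE adds C, D, E; DF→AEG adds A, G → {A, C, D, E, F, G, K}. Minimal: {K}⁺ = {C, D, E, K}; {F}⁺ = {F} — none reach the full schema.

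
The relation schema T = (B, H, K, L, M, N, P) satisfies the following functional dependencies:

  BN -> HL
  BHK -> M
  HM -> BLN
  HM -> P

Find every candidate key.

BHK; BKN; HKM

{B, H, K}⁺: BHK→M adds M; HM→BLN adds L, N; HM→P adds P → {B, H, K, L, M, N, P}. Minimal: {H, K}⁺ = {H, K}; {B, K}⁺ = {B, K}; {B, H}⁺ = {B, H} — none reach the full schema.
{B, K, N}⁺: BN→HL adds H, L; BHK→M adds M; HM→P adds P → {B, H, K, L, M, N, P}. Minimal: {K, N}⁺ = {K, N}; {B, N}⁺ = {B, H, L, N}; {B, K}⁺ = {B, K} — none reach the full schema.
{H, K, M}⁺: HM→BLN adds B, L, N; HM→P adds P → {B, H, K, L, M, N, P}. Minimal: {K, M}⁺ = {K, M}; {H, M}⁺ = {B, H, L, M, N, P}; {H, K}⁺ = {H, K} — none reach the full schema.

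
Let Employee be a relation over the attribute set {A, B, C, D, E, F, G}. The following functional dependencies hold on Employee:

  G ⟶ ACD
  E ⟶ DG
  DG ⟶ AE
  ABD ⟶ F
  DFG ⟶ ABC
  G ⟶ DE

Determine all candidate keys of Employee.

{B, E}, {B, G}, {E, F}, {F, G}

{B, E}⁺: E→DG adds D, G; DG→AE adds A; ABD→F adds F; DFG→ABC adds C → {A, B, C, D, E, F, G}.
{B, G}⁺: G→ACD adds A, C, D; DG→AE adds E; ABD→F adds F → {A, B, C, D, E, F, G}.
{E, F}⁺: E→DG adds D, G; DG→AE adds A; DFG→ABC adds B, C → {A, B, C, D, E, F, G}.
{F, G}⁺: G→ACD adds A, C, D; DG→AE adds E; DFG→ABC adds B → {A, B, C, D, E, F, G}.
Any other superkey contains one of these as a subset, so there are no further candidate keys.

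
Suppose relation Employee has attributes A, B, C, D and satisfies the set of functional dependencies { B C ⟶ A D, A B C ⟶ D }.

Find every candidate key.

{B, C}⁺: BC→AD adds A, D → {A, B, C, D}. Minimal: {C}⁺ = {C}; {B}⁺ = {B} — none reach the full schema.

{B, C}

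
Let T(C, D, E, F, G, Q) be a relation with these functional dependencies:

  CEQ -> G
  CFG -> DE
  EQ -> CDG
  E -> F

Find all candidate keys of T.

{E, Q}, {C, F, G, Q}

Attribute Q never appears on the right-hand side of any dependency, so Q must belong to every candidate key.
{Q}⁺ = {Q}, which is not all of the schema, so we must add further attributes.
{E, Q}⁺: EQ→CDG adds C, D, G; E→F adds F → {C, D, E, F, G, Q}. Minimal: {Q}⁺ = {Q}; {E}⁺ = {E, F} — none reach the full schema.
{C, F, G, Q}⁺: CFG→DE adds D, E → {C, D, E, F, G, Q}. Minimal: {F, G, Q}⁺ = {F, G, Q}; {C, G, Q}⁺ = {C, G, Q}; {C, F, Q}⁺ = {C, F, Q}; … — none reach the full schema.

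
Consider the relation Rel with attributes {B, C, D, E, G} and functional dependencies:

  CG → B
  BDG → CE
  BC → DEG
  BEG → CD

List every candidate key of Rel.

{B, C}, {C, G}, {B, D, G}, {B, E, G}

{B, C}⁺: BC→DEG adds D, E, G → {B, C, D, E, G}. Minimal: {C}⁺ = {C}; {B}⁺ = {B} — none reach the full schema.
{C, G}⁺: CG→B adds B; BC→DEG adds D, E → {B, C, D, E, G}. Minimal: {G}⁺ = {G}; {C}⁺ = {C} — none reach the full schema.
{B, D, G}⁺: BDG→CE adds C, E → {B, C, D, E, G}. Minimal: {D, G}⁺ = {D, G}; {B, G}⁺ = {B, G}; {B, D}⁺ = {B, D} — none reach the full schema.
{B, E, G}⁺: BEG→CD adds C, D → {B, C, D, E, G}. Minimal: {E, G}⁺ = {E, G}; {B, G}⁺ = {B, G}; {B, E}⁺ = {B, E} — none reach the full schema.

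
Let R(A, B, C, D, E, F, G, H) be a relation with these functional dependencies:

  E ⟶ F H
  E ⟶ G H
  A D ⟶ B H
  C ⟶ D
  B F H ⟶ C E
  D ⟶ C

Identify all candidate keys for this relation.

{A, B, E}, {A, C, E}, {A, C, F}, {A, D, E}, {A, D, F}, {A, B, F, H}

Attribute A never appears on the right-hand side of any dependency, so A must belong to every candidate key.
{A}⁺ = {A}, which is not all of the schema, so we must add further attributes.
{A, B, E}⁺: E→FH adds F, H; E→GH adds G; BFH→CE adds C; C→D adds D → {A, B, C, D, E, F, G, H}.
{A, C, E}⁺: E→FH adds F, H; E→GH adds G; C→D adds D; AD→BH adds B → {A, B, C, D, E, F, G, H}.
{A, C, F}⁺: C→D adds D; AD→BH adds B, H; BFH→CE adds E; E→GH adds G → {A, B, C, D, E, F, G, H}.
{A, D, E}⁺: E→FH adds F, H; E→GH adds G; AD→BH adds B; BFH→CE adds C → {A, B, C, D, E, F, G, H}.
{A, D, F}⁺: AD→BH adds B, H; BFH→CE adds C, E; E→GH adds G → {A, B, C, D, E, F, G, H}.
{A, B, F, H}⁺: BFH→CE adds C, E; E→GH adds G; C→D adds D → {A, B, C, D, E, F, G, H}.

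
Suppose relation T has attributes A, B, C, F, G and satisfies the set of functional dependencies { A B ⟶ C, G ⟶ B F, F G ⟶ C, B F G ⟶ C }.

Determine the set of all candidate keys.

{A, G}

{A, G}⁺: G→BF adds B, F; FG→C adds C → {A, B, C, F, G}.
No other minimal superkey exists.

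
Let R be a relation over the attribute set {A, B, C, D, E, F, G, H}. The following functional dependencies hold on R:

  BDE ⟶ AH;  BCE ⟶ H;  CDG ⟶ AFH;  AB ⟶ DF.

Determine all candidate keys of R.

{A, B, C, E, G}, {B, C, D, E, G}

Attributes B, C, E, G never appear on any right-hand side, so every candidate key must contain {B, C, E, G}.
{B, C, E, G}⁺ = {B, C, E, G, H}, which is not all of the schema, so we must add further attributes.
{A, B, C, E, G}⁺: BCE→H adds H; AB→DF adds D, F → {A, B, C, D, E, F, G, H}.
{B, C, D, E, G}⁺: BDE→AH adds A, H; CDG→AFH adds F → {A, B, C, D, E, F, G, H}.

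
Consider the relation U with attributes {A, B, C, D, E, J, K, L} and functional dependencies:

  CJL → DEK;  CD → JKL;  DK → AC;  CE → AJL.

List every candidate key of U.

{B, C, D}⁺: CD→JKL adds J, K, L; DK→AC adds A; CJL→DEK adds E → {A, B, C, D, E, J, K, L}. Minimal: {C, D}⁺ = {A, C, D, E, J, K, L}; {B, D}⁺ = {B, D}; {B, C}⁺ = {B, C} — none reach the full schema.
{B, C, E}⁺: CE→AJL adds A, J, L; CJL→DEK adds D, K → {A, B, C, D, E, J, K, L}. Minimal: {C, E}⁺ = {A, C, D, E, J, K, L}; {B, E}⁺ = {B, E}; {B, C}⁺ = {B, C} — none reach the full schema.
{B, D, K}⁺: DK→AC adds A, C; CD→JKL adds J, L; CJL→DEK adds E → {A, B, C, D, E, J, K, L}. Minimal: {D, K}⁺ = {A, C, D, E, J, K, L}; {B, K}⁺ = {B, K}; {B, D}⁺ = {B, D} — none reach the full schema.
{B, C, J, L}⁺: CJL→DEK adds D, E, K; DK→AC adds A → {A, B, C, D, E, J, K, L}. Minimal: {C, J, L}⁺ = {A, C, D, E, J, K, L}; {B, J, L}⁺ = {B, J, L}; {B, C, L}⁺ = {B, C, L}; … — none reach the full schema.

BCD, BCE, BDK, BCJL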